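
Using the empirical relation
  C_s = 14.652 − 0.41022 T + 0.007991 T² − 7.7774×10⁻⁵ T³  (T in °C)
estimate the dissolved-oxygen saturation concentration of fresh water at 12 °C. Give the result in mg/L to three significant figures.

C_s ≈ 10.7 mg/L

C_s = 14.652 − 0.41022×12 + 0.007991×12² − 7.7774×10⁻⁵×12³ = 10.75 mg/L.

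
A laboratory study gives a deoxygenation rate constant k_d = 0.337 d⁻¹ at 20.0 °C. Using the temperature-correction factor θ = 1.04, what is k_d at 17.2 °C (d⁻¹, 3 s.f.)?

k_d ≈ 0.302 d⁻¹

k_d(T₂) = k_d(T₁) · θ^(T₂−T₁) = 0.337 × 1.04^(17.2−20.0)
= 0.337 × 1.04^-2.80 = 0.337 × 0.8960 = 0.3020 d⁻¹.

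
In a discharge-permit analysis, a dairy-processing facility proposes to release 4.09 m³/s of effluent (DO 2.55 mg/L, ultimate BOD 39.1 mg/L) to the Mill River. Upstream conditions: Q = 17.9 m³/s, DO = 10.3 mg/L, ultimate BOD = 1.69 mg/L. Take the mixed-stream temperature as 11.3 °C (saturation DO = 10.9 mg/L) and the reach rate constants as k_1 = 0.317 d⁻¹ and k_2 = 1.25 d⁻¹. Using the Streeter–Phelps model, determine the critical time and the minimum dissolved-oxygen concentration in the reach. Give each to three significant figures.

Mixed DO = (17.9×10.3 + 4.09×2.55)/(17.9+4.09) = 194.8/21.99 = 8.859 mg/L.
Mixed L₀ = (17.9×1.69 + 4.09×39.1)/(21.99) = 190.2/21.99 = 8.648 mg/L.
Initial deficit D₀ = C_s − DO₀ = 10.9 − 8.859 = 2.041 mg/L.
t_c = (1/0.9330) ln[(1.25/0.317)(1 − 2.041×0.9330/(0.317×8.648))] = 1.072 × ln(1.204) = 0.1986 d.
D_c = (0.317/1.25) × 8.648 × e^(−0.317×0.1986) = 0.2536 × 8.648 × 0.9390 = 2.059 mg/L.
Minimum DO = 10.9 − 2.059 = 8.841 mg/L.

t_c ≈ 0.199 d; minimum DO ≈ 8.84 mg/L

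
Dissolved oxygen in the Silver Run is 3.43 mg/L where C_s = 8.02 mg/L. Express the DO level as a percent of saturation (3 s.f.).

42.8 % saturation

% saturation = C/C_s × 100 = 3.43/8.02 × 100 = 42.8 %.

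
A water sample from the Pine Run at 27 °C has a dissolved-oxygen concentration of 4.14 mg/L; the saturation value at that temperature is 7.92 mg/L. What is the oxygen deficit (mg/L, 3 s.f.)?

D ≈ 3.78 mg/L

D = C_s − C = 7.92 − 4.14 = 3.78 mg/L.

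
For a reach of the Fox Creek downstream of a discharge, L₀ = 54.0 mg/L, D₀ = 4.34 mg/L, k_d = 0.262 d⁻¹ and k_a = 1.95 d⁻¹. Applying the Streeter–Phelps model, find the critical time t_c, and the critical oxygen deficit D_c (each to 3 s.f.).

At the critical point dD/dt = 0, so k_d L₀ e^(−k_d t) = k_a D. Substituting D(t) from the Streeter–Phelps equation and solving for t gives
t_c = ln[(k_a/k_d)(1 − D₀(k_a−k_d)/(k_d L₀))] / (k_a−k_d).
Here k_a−k_d = 1.688 d⁻¹ and 1 − D₀(k_a−k_d)/(k_d L₀) = 1 − 4.34×1.688/(0.262×54.0) = 0.4822, so
t_c = ln(7.443 × 0.4822) / 1.688 = 1.278 / 1.688 = 0.7570 d.
L(t_c) = L₀ e^(−k_d t_c) = 54.0 × 0.8201 = 44.29 mg/L, and at the critical point k_a D_c = k_d L, so D_c = (0.262/1.95) × 44.29 = 5.950 mg/L.

t_c ≈ 0.757 d; D_c ≈ 5.95 mg/L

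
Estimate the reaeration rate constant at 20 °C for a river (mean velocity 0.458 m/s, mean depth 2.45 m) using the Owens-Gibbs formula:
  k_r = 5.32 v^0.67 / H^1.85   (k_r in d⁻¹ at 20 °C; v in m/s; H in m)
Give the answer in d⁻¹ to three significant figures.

k_r ≈ 0.601 d⁻¹

k_r = 5.32 × 0.458^0.67 / 2.45^1.85 = 5.32 × 0.5926 / 5.248 = 0.6008 d⁻¹.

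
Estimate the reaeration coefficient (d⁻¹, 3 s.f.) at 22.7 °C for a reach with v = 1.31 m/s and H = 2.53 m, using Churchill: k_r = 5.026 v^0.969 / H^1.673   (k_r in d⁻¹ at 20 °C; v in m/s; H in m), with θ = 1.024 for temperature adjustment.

k_r(20) = 5.026 × 1.31^0.969 / 2.53^1.673 = 5.026 × 1.299 / 4.725 = 1.382 d⁻¹.
k_r(22.7) = 1.382 × 1.024^(22.7−20) = 1.382 × 1.066 = 1.473 d⁻¹.

k_r ≈ 1.47 d⁻¹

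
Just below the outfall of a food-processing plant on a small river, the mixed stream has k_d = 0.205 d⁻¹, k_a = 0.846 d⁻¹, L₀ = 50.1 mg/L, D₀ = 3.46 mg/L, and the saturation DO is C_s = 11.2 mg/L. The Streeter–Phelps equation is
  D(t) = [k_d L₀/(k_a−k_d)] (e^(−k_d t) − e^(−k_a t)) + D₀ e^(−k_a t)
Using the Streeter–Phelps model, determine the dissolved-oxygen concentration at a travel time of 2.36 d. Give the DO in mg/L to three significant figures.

DO ≈ 3.03 mg/L

k_d L₀/(k_a−k_d) = 0.205×50.1/(0.846−0.205) = 10.27/0.6410 = 16.02 mg/L.
e^(−k_d t) = e^(−0.205×2.360) = 0.6164; e^(−k_a t) = e^(−0.846×2.360) = 0.1358.
D = 16.02 × (0.6164 − 0.1358) + 3.46 × 0.1358 = 7.701 + 0.4699 = 8.171 mg/L.
DO = C_s − D = 11.2 − 8.171 = 3.029 mg/L.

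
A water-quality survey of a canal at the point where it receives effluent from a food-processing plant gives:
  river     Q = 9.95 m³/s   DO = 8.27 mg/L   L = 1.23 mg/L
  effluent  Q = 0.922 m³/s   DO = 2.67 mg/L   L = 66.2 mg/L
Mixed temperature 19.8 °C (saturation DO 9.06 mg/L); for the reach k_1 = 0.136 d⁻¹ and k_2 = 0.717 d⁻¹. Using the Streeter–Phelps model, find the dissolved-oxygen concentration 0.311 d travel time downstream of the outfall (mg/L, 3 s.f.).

Mixed DO = (9.95×8.27 + 0.922×2.67)/(9.95+0.922) = 84.75/10.87 = 7.795 mg/L.
Mixed L₀ = (9.95×1.23 + 0.922×66.2)/(10.87) = 73.27/10.87 = 6.740 mg/L.
Initial deficit D₀ = C_s − DO₀ = 9.06 − 7.795 = 1.265 mg/L.
D(0.311) = [0.136×6.740/(0.717−0.136)](e^(−0.136×0.311) − e^(−0.717×0.311)) + 1.265 e^(−0.717×0.311)
= 1.578 × (0.9586 − 0.8001) + 1.265 × 0.8001 = 1.262 mg/L.
DO = 9.06 − 1.262 = 7.798 mg/L.

DO ≈ 7.80 mg/L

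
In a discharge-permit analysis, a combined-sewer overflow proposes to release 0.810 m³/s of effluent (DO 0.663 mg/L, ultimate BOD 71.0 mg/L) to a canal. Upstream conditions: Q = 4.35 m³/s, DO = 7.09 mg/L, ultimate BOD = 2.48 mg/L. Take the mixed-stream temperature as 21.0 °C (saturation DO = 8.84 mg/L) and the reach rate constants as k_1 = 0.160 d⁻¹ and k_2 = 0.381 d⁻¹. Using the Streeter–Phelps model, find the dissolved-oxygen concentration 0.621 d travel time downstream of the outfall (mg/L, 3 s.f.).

DO ≈ 5.55 mg/L

Mixed DO = (4.35×7.09 + 0.810×0.663)/(4.35+0.810) = 31.38/5.160 = 6.081 mg/L.
Mixed L₀ = (4.35×2.48 + 0.810×71.0)/(5.160) = 68.30/5.160 = 13.24 mg/L.
Initial deficit D₀ = C_s − DO₀ = 8.84 − 6.081 = 2.759 mg/L.
D(0.621) = [0.160×13.24/(0.381−0.160)](e^(−0.160×0.621) − e^(−0.381×0.621)) + 2.759 e^(−0.381×0.621)
= 9.583 × (0.9054 − 0.7893) + 2.759 × 0.7893 = 3.290 mg/L.
DO = 8.84 − 3.290 = 5.550 mg/L.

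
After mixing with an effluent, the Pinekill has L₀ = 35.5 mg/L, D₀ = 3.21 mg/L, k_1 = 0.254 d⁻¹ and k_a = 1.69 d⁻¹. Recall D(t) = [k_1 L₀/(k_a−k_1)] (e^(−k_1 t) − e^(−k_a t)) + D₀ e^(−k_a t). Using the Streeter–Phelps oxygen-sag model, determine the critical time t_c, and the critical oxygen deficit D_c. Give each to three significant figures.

With k_a/k_1 = 6.654 and 1 − D₀(k_a−k_1)/(k_1 L₀) = 0.4888,
t_c = ln(6.654 × 0.4888) / (1.69 − 0.254) = ln(3.252) / 1.436 = 1.179/1.436 = 0.8213 d.
L(t_c) = L₀ e^(−k_1 t_c) = 35.5 × 0.8117 = 28.82 mg/L, and at the critical point k_a D_c = k_1 L, so D_c = (0.254/1.69) × 28.82 = 4.331 mg/L.

t_c ≈ 0.821 d; D_c ≈ 4.33 mg/L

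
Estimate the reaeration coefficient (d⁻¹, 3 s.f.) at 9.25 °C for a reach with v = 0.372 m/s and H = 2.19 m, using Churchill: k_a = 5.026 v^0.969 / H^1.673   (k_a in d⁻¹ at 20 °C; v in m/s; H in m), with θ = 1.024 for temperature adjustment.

k_a ≈ 0.403 d⁻¹

k_a(20) = 5.026 × 0.372^0.969 / 2.19^1.673 = 5.026 × 0.3836 / 3.712 = 0.5194 d⁻¹.
k_a(9.25) = 0.5194 × 1.024^(9.25−20) = 0.5194 × 0.7750 = 0.4025 d⁻¹.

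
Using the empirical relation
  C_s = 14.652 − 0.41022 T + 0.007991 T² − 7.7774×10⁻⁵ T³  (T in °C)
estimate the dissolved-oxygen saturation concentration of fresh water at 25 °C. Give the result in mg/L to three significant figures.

C_s = 14.652 − 0.41022×25 + 0.007991×25² − 7.7774×10⁻⁵×25³ = 8.176 mg/L.

C_s ≈ 8.18 mg/L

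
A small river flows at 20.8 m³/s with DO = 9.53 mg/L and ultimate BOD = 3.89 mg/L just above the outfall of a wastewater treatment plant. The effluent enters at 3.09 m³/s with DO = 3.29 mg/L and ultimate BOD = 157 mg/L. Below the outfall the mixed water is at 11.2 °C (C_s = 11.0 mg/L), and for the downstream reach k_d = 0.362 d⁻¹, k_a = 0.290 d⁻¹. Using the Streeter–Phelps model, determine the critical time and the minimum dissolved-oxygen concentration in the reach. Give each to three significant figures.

t_c ≈ 2.82 d; minimum DO ≈ 0.333 mg/L

Mixed DO = (20.8×9.53 + 3.09×3.29)/(20.8+3.09) = 208.4/23.89 = 8.723 mg/L.
Mixed L₀ = (20.8×3.89 + 3.09×157)/(23.89) = 566.0/23.89 = 23.69 mg/L.
Initial deficit D₀ = C_s − DO₀ = 11.0 − 8.723 = 2.277 mg/L.
t_c = (1/-0.07200) ln[(0.290/0.362)(1 − 2.277×-0.07200/(0.362×23.69))] = -13.89 × ln(0.8164) = 2.817 d.
D_c = (0.362/0.290) × 23.69 × e^(−0.362×2.817) = 1.248 × 23.69 × 0.3607 = 10.67 mg/L.
Minimum DO = 11.0 − 10.67 = 0.3326 mg/L.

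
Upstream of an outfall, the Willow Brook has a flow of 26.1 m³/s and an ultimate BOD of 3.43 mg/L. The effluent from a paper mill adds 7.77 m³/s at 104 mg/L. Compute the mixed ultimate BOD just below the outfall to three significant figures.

26.5 mg/L

Flow-weighted mixing: C = (Q_r C_r + Q_w C_w)/(Q_r + Q_w)
= (26.1×3.43 + 7.77×104)/(26.1 + 7.77) = 897.6/33.87 = 26.50 mg/L.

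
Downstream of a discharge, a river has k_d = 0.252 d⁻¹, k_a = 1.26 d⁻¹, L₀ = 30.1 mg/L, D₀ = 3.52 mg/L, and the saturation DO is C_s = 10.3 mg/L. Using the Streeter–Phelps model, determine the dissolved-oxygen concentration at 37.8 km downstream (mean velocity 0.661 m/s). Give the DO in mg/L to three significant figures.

Travel time t = x/v = 37.8 km / (0.661 m/s) = 37800 m / 0.661 m/s = 57190 s = 0.6619 d.
k_d L₀/(k_a−k_d) = 0.252×30.1/(1.26−0.252) = 7.585/1.008 = 7.525 mg/L.
e^(−k_d t) = e^(−0.252×0.6619) = 0.8464; e^(−k_a t) = e^(−1.26×0.6619) = 0.4343.
D = 7.525 × (0.8464 − 0.4343) + 3.52 × 0.4343 = 3.101 + 1.529 = 4.630 mg/L.
DO = C_s − D = 10.3 − 4.630 = 5.670 mg/L.

DO ≈ 5.67 mg/L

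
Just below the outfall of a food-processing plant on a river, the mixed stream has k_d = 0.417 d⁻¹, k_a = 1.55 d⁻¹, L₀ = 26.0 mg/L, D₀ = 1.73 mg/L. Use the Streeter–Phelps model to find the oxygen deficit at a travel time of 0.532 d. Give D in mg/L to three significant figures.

k_d L₀/(k_a−k_d) = 0.417×26.0/(1.55−0.417) = 10.84/1.133 = 9.569 mg/L.
e^(−k_d t) = e^(−0.417×0.5320) = 0.8010; e^(−k_a t) = e^(−1.55×0.5320) = 0.4384.
D = 9.569 × (0.8010 − 0.4384) + 1.73 × 0.4384 = 3.470 + 0.7584 = 4.229 mg/L.

D ≈ 4.23 mg/L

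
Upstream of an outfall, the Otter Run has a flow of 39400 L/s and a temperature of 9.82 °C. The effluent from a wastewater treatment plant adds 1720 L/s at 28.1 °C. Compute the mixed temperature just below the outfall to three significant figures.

10.6 °C

Flow-weighted mixing: C = (Q_r C_r + Q_w C_w)/(Q_r + Q_w)
= (39400×9.82 + 1720×28.1)/(39400 + 1720) = 435200/41120 = 10.58 °C.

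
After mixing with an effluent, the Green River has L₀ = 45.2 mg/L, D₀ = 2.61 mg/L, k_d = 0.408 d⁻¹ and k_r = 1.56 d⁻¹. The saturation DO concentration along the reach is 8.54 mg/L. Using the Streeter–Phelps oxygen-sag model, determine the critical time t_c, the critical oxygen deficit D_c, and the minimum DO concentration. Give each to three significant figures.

t_c ≈ 1.01 d; D_c ≈ 7.83 mg/L; min DO ≈ 0.710 mg/L

With k_r/k_d = 3.824 and 1 − D₀(k_r−k_d)/(k_d L₀) = 0.8370,
t_c = ln(3.824 × 0.8370) / (1.56 − 0.408) = ln(3.200) / 1.152 = 1.163/1.152 = 1.010 d.
D_c = (k_d/k_r) L₀ e^(−k_d t_c) = (0.408/1.56) × 45.2 × e^(−0.408×1.010) = 0.2615 × 45.2 × 0.6623 = 7.830 mg/L.
Minimum DO = C_s − D_c = 8.54 − 7.830 = 0.7100 mg/L.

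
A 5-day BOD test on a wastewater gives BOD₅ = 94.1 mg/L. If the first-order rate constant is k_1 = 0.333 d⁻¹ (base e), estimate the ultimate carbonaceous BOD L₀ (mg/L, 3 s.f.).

L₀ ≈ 116 mg/L

BOD₅ = L₀(1 − e^(−5k_1)) ⇒ L₀ = BOD₅ / (1 − e^(−5×0.333))
= 94.1 / (1 − 0.1892) = 94.1 / 0.8108 = 116.1 mg/L.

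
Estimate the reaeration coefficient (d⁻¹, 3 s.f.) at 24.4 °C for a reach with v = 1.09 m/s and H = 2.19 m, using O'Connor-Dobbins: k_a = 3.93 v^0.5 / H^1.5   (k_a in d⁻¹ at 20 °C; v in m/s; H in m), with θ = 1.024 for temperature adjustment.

k_a ≈ 1.41 d⁻¹

k_a(20) = 3.93 × 1.09^0.5 / 2.19^1.5 = 3.93 × 1.044 / 3.241 = 1.266 d⁻¹.
k_a(24.4) = 1.266 × 1.024^(24.4−20) = 1.266 × 1.110 = 1.405 d⁻¹.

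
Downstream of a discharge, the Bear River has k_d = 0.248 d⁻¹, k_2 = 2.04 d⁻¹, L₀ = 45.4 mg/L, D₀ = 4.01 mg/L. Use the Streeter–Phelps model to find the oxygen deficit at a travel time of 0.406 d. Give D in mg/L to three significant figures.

D ≈ 4.69 mg/L

k_d L₀/(k_2−k_d) = 0.248×45.4/(2.04−0.248) = 11.26/1.792 = 6.283 mg/L.
e^(−k_d t) = e^(−0.248×0.4060) = 0.9042; e^(−k_2 t) = e^(−2.04×0.4060) = 0.4368.
D = 6.283 × (0.9042 − 0.4368) + 4.01 × 0.4368 = 2.937 + 1.752 = 4.688 mg/L.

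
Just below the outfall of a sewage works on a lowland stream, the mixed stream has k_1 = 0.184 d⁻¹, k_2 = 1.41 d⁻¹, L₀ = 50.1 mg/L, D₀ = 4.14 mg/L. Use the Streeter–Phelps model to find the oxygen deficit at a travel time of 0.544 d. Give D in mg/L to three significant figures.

D ≈ 5.23 mg/L

k_1 L₀/(k_2−k_1) = 0.184×50.1/(1.41−0.184) = 9.218/1.226 = 7.519 mg/L.
e^(−k_1 t) = e^(−0.184×0.5440) = 0.9048; e^(−k_2 t) = e^(−1.41×0.5440) = 0.4644.
D = 7.519 × (0.9048 − 0.4644) + 4.14 × 0.4644 = 3.311 + 1.923 = 5.234 mg/L.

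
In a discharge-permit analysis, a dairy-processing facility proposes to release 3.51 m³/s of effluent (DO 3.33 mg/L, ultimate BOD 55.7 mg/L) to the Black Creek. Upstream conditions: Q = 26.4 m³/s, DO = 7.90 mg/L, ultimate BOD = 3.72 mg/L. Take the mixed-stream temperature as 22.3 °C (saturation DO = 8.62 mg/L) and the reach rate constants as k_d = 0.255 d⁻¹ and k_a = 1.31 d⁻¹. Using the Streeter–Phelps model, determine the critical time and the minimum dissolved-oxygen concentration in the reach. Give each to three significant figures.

Mixed DO = (26.4×7.90 + 3.51×3.33)/(26.4+3.51) = 220.2/29.91 = 7.364 mg/L.
Mixed L₀ = (26.4×3.72 + 3.51×55.7)/(29.91) = 293.7/29.91 = 9.820 mg/L.
Initial deficit D₀ = C_s − DO₀ = 8.62 − 7.364 = 1.256 mg/L.
t_c = (1/1.055) ln[(1.31/0.255)(1 − 1.256×1.055/(0.255×9.820))] = 0.9479 × ln(2.418) = 0.8370 d.
D_c = (0.255/1.31) × 9.820 × e^(−0.255×0.8370) = 0.1947 × 9.820 × 0.8078 = 1.544 mg/L.
Minimum DO = 8.62 − 1.544 = 7.076 mg/L.

t_c ≈ 0.837 d; minimum DO ≈ 7.08 mg/L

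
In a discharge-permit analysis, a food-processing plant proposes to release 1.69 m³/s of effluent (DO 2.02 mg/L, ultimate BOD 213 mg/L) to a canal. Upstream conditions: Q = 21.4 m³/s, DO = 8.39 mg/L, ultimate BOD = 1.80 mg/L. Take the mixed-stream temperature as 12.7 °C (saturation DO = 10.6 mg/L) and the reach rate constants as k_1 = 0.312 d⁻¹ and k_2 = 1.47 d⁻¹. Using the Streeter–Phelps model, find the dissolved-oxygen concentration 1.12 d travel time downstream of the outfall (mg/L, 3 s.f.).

Mixed DO = (21.4×8.39 + 1.69×2.02)/(21.4+1.69) = 183.0/23.09 = 7.924 mg/L.
Mixed L₀ = (21.4×1.80 + 1.69×213)/(23.09) = 398.5/23.09 = 17.26 mg/L.
Initial deficit D₀ = C_s − DO₀ = 10.6 − 7.924 = 2.676 mg/L.
D(1.12) = [0.312×17.26/(1.47−0.312)](e^(−0.312×1.12) − e^(−1.47×1.12)) + 2.676 e^(−1.47×1.12)
= 4.650 × (0.7051 − 0.1927) + 2.676 × 0.1927 = 2.898 mg/L.
DO = 10.6 − 2.898 = 7.702 mg/L.

DO ≈ 7.70 mg/L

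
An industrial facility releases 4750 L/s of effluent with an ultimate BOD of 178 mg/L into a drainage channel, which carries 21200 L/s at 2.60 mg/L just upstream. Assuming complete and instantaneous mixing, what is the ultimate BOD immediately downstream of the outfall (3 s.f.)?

Flow-weighted mixing: C = (Q_r C_r + Q_w C_w)/(Q_r + Q_w)
= (21200×2.60 + 4750×178)/(21200 + 4750) = 900600/25950 = 34.71 mg/L.

34.7 mg/L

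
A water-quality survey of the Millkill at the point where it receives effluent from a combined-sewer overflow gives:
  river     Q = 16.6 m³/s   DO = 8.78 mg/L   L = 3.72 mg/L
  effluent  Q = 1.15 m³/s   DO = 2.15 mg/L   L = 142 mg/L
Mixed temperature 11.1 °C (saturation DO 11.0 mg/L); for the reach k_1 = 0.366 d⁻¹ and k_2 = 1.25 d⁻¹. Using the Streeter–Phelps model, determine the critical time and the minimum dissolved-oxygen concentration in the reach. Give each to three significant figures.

Mixed DO = (16.6×8.78 + 1.15×2.15)/(16.6+1.15) = 148.2/17.75 = 8.350 mg/L.
Mixed L₀ = (16.6×3.72 + 1.15×142)/(17.75) = 225.1/17.75 = 12.68 mg/L.
Initial deficit D₀ = C_s − DO₀ = 11.0 − 8.350 = 2.650 mg/L.
t_c = (1/0.8840) ln[(1.25/0.366)(1 − 2.650×0.8840/(0.366×12.68))] = 1.131 × ln(1.691) = 0.5946 d.
D_c = (0.366/1.25) × 12.68 × e^(−0.366×0.5946) = 0.2928 × 12.68 × 0.8044 = 2.986 mg/L.
Minimum DO = 11.0 − 2.986 = 8.014 mg/L.

t_c ≈ 0.595 d; minimum DO ≈ 8.01 mg/L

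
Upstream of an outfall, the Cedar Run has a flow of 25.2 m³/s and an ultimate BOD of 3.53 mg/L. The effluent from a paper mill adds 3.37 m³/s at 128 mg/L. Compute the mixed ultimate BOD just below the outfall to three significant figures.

18.2 mg/L

Flow-weighted mixing: C = (Q_r C_r + Q_w C_w)/(Q_r + Q_w)
= (25.2×3.53 + 3.37×128)/(25.2 + 3.37) = 520.3/28.57 = 18.21 mg/L.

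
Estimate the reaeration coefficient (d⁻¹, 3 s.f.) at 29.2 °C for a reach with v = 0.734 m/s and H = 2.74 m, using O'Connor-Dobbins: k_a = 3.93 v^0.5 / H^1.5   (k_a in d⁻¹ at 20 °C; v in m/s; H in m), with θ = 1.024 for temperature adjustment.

k_a(20) = 3.93 × 0.734^0.5 / 2.74^1.5 = 3.93 × 0.8567 / 4.536 = 0.7424 d⁻¹.
k_a(29.2) = 0.7424 × 1.024^(29.2−20) = 0.7424 × 1.244 = 0.9234 d⁻¹.

k_a ≈ 0.923 d⁻¹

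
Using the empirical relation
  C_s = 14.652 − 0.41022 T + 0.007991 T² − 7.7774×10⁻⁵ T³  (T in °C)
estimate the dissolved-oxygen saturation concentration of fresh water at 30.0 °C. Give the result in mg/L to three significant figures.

C_s ≈ 7.44 mg/L

C_s = 14.652 − 0.41022×30.0 + 0.007991×30.0² − 7.7774×10⁻⁵×30.0³ = 7.437 mg/L.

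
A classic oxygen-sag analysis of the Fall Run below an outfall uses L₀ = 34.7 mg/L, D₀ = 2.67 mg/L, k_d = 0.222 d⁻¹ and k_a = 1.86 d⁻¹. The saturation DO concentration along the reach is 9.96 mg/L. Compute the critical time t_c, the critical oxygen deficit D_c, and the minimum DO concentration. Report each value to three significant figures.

t_c ≈ 0.786 d; D_c ≈ 3.48 mg/L; min DO ≈ 6.48 mg/L

At the critical point dD/dt = 0, so k_d L₀ e^(−k_d t) = k_a D. Substituting D(t) from the Streeter–Phelps equation and solving for t gives
t_c = ln[(k_a/k_d)(1 − D₀(k_a−k_d)/(k_d L₀))] / (k_a−k_d).
Here k_a−k_d = 1.638 d⁻¹ and 1 − D₀(k_a−k_d)/(k_d L₀) = 1 − 2.67×1.638/(0.222×34.7) = 0.4323, so
t_c = ln(8.378 × 0.4323) / 1.638 = 1.287 / 1.638 = 0.7857 d.
D_c = (k_d/k_a) L₀ e^(−k_d t_c) = (0.222/1.86) × 34.7 × e^(−0.222×0.7857) = 0.1194 × 34.7 × 0.8399 = 3.479 mg/L.
Minimum DO = C_s − D_c = 9.96 − 3.479 = 6.481 mg/L.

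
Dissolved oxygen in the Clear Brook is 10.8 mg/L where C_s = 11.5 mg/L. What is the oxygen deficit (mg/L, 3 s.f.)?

D = C_s − C = 11.5 − 10.8 = 0.700 mg/L.

D ≈ 0.700 mg/L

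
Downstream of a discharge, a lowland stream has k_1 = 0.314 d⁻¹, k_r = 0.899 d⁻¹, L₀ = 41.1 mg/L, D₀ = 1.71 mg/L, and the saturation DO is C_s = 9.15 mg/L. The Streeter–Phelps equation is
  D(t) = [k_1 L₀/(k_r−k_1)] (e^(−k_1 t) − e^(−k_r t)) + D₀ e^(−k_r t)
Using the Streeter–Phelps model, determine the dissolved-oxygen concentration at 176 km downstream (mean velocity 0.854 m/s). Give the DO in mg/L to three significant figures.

DO ≈ 1.10 mg/L

Travel time t = x/v = 176 km / (0.854 m/s) = 176000 m / 0.854 m/s = 206100 s = 2.385 d.
k_1 L₀/(k_r−k_1) = 0.314×41.1/(0.899−0.314) = 12.91/0.5850 = 22.06 mg/L.
e^(−k_1 t) = e^(−0.314×2.385) = 0.4728; e^(−k_r t) = e^(−0.899×2.385) = 0.1171.
D = 22.06 × (0.4728 − 0.1171) + 1.71 × 0.1171 = 7.847 + 0.2003 = 8.047 mg/L.
DO = C_s − D = 9.15 − 8.047 = 1.103 mg/L.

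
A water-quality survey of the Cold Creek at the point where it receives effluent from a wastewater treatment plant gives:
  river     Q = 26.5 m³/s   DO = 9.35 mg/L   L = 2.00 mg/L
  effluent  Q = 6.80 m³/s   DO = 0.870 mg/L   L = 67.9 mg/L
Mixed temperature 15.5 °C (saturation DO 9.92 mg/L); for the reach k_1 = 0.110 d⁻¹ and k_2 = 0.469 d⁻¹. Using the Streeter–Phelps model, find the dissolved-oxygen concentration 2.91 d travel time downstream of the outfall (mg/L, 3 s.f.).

DO ≈ 7.10 mg/L

Mixed DO = (26.5×9.35 + 6.80×0.870)/(26.5+6.80) = 253.7/33.30 = 7.618 mg/L.
Mixed L₀ = (26.5×2.00 + 6.80×67.9)/(33.30) = 514.7/33.30 = 15.46 mg/L.
Initial deficit D₀ = C_s − DO₀ = 9.92 − 7.618 = 2.302 mg/L.
D(2.91) = [0.110×15.46/(0.469−0.110)](e^(−0.110×2.91) − e^(−0.469×2.91)) + 2.302 e^(−0.469×2.91)
= 4.736 × (0.7261 − 0.2554) + 2.302 × 0.2554 = 2.817 mg/L.
DO = 9.92 − 2.817 = 7.103 mg/L.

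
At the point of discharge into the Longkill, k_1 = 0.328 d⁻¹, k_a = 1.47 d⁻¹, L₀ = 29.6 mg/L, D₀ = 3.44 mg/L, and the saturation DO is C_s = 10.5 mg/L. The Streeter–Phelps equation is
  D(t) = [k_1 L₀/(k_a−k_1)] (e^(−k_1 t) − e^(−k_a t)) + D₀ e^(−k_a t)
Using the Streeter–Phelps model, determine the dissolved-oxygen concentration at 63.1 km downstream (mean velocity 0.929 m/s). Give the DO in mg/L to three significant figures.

Travel time t = x/v = 63.1 km / (0.929 m/s) = 63100 m / 0.929 m/s = 67920 s = 0.7861 d.
k_1 L₀/(k_a−k_1) = 0.328×29.6/(1.47−0.328) = 9.709/1.142 = 8.502 mg/L.
e^(−k_1 t) = e^(−0.328×0.7861) = 0.7727; e^(−k_a t) = e^(−1.47×0.7861) = 0.3149.
D = 8.502 × (0.7727 − 0.3149) + 3.44 × 0.3149 = 3.892 + 1.083 = 4.976 mg/L.
DO = C_s − D = 10.5 − 4.976 = 5.524 mg/L.

DO ≈ 5.52 mg/L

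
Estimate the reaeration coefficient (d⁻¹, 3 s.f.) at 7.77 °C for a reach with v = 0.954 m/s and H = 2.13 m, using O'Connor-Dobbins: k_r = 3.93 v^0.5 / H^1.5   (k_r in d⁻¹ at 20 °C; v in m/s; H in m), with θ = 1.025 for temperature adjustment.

k_r ≈ 0.913 d⁻¹

k_r(20) = 3.93 × 0.954^0.5 / 2.13^1.5 = 3.93 × 0.9767 / 3.109 = 1.235 d⁻¹.
k_r(7.77) = 1.235 × 1.025^(7.77−20) = 1.235 × 0.7393 = 0.9129 d⁻¹.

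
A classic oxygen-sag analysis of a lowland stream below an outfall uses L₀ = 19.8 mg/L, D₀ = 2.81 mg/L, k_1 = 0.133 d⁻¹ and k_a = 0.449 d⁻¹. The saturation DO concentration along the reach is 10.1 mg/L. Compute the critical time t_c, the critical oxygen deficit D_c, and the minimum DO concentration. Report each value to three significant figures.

With k_a/k_1 = 3.376 and 1 − D₀(k_a−k_1)/(k_1 L₀) = 0.6628,
t_c = ln(3.376 × 0.6628) / (0.449 − 0.133) = ln(2.238) / 0.3160 = 0.8054/0.3160 = 2.549 d.
L(t_c) = L₀ e^(−k_1 t_c) = 19.8 × 0.7125 = 14.11 mg/L, and at the critical point k_a D_c = k_1 L, so D_c = (0.133/0.449) × 14.11 = 4.179 mg/L.
Minimum DO = C_s − D_c = 10.1 − 4.179 = 5.921 mg/L.

t_c ≈ 2.55 d; D_c ≈ 4.18 mg/L; min DO ≈ 5.92 mg/L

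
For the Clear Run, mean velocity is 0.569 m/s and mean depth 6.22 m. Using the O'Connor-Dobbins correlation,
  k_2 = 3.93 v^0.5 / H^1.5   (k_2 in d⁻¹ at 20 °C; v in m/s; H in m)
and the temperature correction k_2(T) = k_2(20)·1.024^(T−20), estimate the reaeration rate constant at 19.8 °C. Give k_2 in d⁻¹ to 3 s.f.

k_2(20) = 3.93 × 0.569^0.5 / 6.22^1.5 = 3.93 × 0.7543 / 15.51 = 0.1911 d⁻¹.
k_2(19.8) = 0.1911 × 1.024^(19.8−20) = 0.1911 × 0.9953 = 0.1902 d⁻¹.

k_2 ≈ 0.190 d⁻¹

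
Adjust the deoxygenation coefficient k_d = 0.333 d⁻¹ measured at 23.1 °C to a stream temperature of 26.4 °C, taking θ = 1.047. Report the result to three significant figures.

k_d ≈ 0.387 d⁻¹

k_d(T₂) = k_d(T₁) · θ^(T₂−T₁) = 0.333 × 1.047^(26.4−23.1)
= 0.333 × 1.047^3.30 = 0.333 × 1.164 = 0.3875 d⁻¹.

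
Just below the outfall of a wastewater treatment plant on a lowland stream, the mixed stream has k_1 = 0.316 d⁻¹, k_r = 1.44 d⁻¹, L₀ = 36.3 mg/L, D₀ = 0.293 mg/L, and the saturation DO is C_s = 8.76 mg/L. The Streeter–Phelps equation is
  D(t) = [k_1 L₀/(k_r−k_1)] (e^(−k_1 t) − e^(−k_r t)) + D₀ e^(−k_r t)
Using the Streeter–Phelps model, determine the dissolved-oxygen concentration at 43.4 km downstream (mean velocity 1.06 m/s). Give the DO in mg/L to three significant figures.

Travel time t = x/v = 43.4 km / (1.06 m/s) = 43400 m / 1.06 m/s = 40940 s = 0.4739 d.
k_1 L₀/(k_r−k_1) = 0.316×36.3/(1.44−0.316) = 11.47/1.124 = 10.21 mg/L.
e^(−k_1 t) = e^(−0.316×0.4739) = 0.8609; e^(−k_r t) = e^(−1.44×0.4739) = 0.5054.
D = 10.21 × (0.8609 − 0.5054) + 0.293 × 0.5054 = 3.628 + 0.1481 = 3.776 mg/L.
DO = C_s − D = 8.76 − 3.776 = 4.984 mg/L.

DO ≈ 4.98 mg/L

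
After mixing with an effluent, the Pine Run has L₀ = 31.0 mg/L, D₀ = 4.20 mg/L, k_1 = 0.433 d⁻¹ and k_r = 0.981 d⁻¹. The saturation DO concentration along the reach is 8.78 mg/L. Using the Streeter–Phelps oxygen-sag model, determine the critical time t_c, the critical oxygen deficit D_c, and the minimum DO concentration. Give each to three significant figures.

t_c ≈ 1.15 d; D_c ≈ 8.32 mg/L; min DO ≈ 0.461 mg/L

t_c = [1/(k_r−k_1)] ln[(k_r/k_1)(1 − D₀(k_r−k_1)/(k_1 L₀))]
= [1/(0.981−0.433)] ln[(0.981/0.433)(1 − 4.20×0.5480/(0.433×31.0))]
= (1/0.5480) ln[2.266 × 0.8285] = 1.825 × ln(1.877) = 1.825 × 0.6297 = 1.149 d.
L(t_c) = L₀ e^(−k_1 t_c) = 31.0 × 0.6080 = 18.85 mg/L, and at the critical point k_r D_c = k_1 L, so D_c = (0.433/0.981) × 18.85 = 8.319 mg/L.
Minimum DO = C_s − D_c = 8.78 − 8.319 = 0.4608 mg/L.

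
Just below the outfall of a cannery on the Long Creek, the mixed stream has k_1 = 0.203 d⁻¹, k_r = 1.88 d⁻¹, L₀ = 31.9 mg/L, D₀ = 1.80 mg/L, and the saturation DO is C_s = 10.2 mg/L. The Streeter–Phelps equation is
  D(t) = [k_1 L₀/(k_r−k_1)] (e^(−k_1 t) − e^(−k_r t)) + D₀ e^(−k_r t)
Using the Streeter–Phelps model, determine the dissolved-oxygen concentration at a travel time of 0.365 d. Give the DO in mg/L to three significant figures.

k_1 L₀/(k_r−k_1) = 0.203×31.9/(1.88−0.203) = 6.476/1.677 = 3.861 mg/L.
e^(−k_1 t) = e^(−0.203×0.3650) = 0.9286; e^(−k_r t) = e^(−1.88×0.3650) = 0.5035.
D = 3.861 × (0.9286 − 0.5035) + 1.80 × 0.5035 = 1.642 + 0.9063 = 2.548 mg/L.
DO = C_s − D = 10.2 − 2.548 = 7.652 mg/L.

DO ≈ 7.65 mg/L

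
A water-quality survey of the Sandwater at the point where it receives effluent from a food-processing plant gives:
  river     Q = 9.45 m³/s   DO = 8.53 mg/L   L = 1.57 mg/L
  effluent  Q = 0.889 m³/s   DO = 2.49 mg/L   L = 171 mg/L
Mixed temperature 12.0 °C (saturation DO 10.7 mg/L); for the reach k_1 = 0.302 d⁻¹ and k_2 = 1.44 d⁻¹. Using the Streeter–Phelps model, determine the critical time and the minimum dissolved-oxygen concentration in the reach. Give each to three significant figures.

Mixed DO = (9.45×8.53 + 0.889×2.49)/(9.45+0.889) = 82.82/10.34 = 8.011 mg/L.
Mixed L₀ = (9.45×1.57 + 0.889×171)/(10.34) = 166.9/10.34 = 16.14 mg/L.
Initial deficit D₀ = C_s − DO₀ = 10.7 − 8.011 = 2.689 mg/L.
t_c = (1/1.138) ln[(1.44/0.302)(1 − 2.689×1.138/(0.302×16.14))] = 0.8787 × ln(1.774) = 0.5037 d.
D_c = (0.302/1.44) × 16.14 × e^(−0.302×0.5037) = 0.2097 × 16.14 × 0.8589 = 2.907 mg/L.
Minimum DO = 10.7 − 2.907 = 7.793 mg/L.

t_c ≈ 0.504 d; minimum DO ≈ 7.79 mg/L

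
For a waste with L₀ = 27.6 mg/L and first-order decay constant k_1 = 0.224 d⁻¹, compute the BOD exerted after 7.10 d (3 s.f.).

y ≈ 22.0 mg/L

y_t = L₀(1 − e^(−k_1 t)) = 27.6 × (1 − e^(−0.224×7.10))
= 27.6 × (1 − 0.2038) = 27.6 × 0.7962 = 21.97 mg/L.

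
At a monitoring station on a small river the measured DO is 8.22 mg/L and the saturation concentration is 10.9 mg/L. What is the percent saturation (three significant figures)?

% saturation = C/C_s × 100 = 8.22/10.9 × 100 = 75.4 %.

75.4 % saturation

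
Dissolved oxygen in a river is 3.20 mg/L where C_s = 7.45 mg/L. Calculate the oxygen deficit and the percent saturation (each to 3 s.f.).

D = C_s − C = 7.45 − 3.20 = 4.25 mg/L.
% saturation = 3.20/7.45 × 100 = 43.0 %.

D ≈ 4.25 mg/L; 43.0 % saturation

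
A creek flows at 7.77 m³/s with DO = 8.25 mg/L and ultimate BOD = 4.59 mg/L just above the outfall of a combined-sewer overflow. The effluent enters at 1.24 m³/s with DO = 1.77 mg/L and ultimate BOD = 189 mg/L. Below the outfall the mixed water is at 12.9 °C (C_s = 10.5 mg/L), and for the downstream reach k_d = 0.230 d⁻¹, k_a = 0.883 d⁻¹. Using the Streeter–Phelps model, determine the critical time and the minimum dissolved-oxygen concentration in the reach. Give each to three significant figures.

t_c ≈ 1.52 d; minimum DO ≈ 5.00 mg/L

Mixed DO = (7.77×8.25 + 1.24×1.77)/(7.77+1.24) = 66.30/9.010 = 7.358 mg/L.
Mixed L₀ = (7.77×4.59 + 1.24×189)/(9.010) = 270.0/9.010 = 29.97 mg/L.
Initial deficit D₀ = C_s − DO₀ = 10.5 − 7.358 = 3.142 mg/L.
t_c = (1/0.6530) ln[(0.883/0.230)(1 − 3.142×0.6530/(0.230×29.97))] = 1.531 × ln(2.696) = 1.519 d.
D_c = (0.230/0.883) × 29.97 × e^(−0.230×1.519) = 0.2605 × 29.97 × 0.7051 = 5.504 mg/L.
Minimum DO = 10.5 − 5.504 = 4.996 mg/L.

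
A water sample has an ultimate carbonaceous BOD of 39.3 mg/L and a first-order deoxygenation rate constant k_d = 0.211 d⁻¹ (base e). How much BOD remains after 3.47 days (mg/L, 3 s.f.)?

L ≈ 18.9 mg/L

L_t = L₀ e^(−k_d t) = 39.3 × e^(−0.211×3.47) = 39.3 × 0.4809 = 18.90 mg/L.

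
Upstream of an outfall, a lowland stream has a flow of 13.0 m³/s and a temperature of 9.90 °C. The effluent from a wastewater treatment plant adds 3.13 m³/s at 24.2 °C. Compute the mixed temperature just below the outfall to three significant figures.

12.7 °C

Flow-weighted mixing: C = (Q_r C_r + Q_w C_w)/(Q_r + Q_w)
= (13.0×9.90 + 3.13×24.2)/(13.0 + 3.13) = 204.4/16.13 = 12.67 °C.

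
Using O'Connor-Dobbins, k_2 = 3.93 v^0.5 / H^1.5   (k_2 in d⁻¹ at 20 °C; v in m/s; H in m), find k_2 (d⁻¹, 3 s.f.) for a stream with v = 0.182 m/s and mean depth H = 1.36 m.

k_2 ≈ 1.06 d⁻¹

k_2 = 3.93 × 0.182^0.5 / 1.36^1.5 = 3.93 × 0.4266 / 1.586 = 1.057 d⁻¹.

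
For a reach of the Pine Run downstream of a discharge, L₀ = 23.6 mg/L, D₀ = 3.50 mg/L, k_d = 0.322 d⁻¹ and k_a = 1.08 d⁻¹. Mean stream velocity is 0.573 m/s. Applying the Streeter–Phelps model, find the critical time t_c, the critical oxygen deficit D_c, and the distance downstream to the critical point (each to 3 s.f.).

With k_a/k_d = 3.354 and 1 − D₀(k_a−k_d)/(k_d L₀) = 0.6509,
t_c = ln(3.354 × 0.6509) / (1.08 − 0.322) = ln(2.183) / 0.7580 = 0.7807/0.7580 = 1.030 d.
D_c = (k_d/k_a) L₀ e^(−k_d t_c) = (0.322/1.08) × 23.6 × e^(−0.322×1.030) = 0.2981 × 23.6 × 0.7177 = 5.050 mg/L.
x_c = v t_c = 0.573 m/s × 1.030 d × 86400 s/d = 50990 m ≈ 51.0 km.

t_c ≈ 1.03 d; D_c ≈ 5.05 mg/L; x_c ≈ 51.0 km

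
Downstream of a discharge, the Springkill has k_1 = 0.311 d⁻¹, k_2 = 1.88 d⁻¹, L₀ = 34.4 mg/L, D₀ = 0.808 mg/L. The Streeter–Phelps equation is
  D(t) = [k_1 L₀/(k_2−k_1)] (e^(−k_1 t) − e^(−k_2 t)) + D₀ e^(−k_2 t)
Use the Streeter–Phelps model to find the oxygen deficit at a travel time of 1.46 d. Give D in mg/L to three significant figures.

k_1 L₀/(k_2−k_1) = 0.311×34.4/(1.88−0.311) = 10.70/1.569 = 6.819 mg/L.
e^(−k_1 t) = e^(−0.311×1.460) = 0.6350; e^(−k_2 t) = e^(−1.88×1.460) = 0.06426.
D = 6.819 × (0.6350 − 0.06426) + 0.808 × 0.06426 = 3.892 + 0.05192 = 3.944 mg/L.

D ≈ 3.94 mg/L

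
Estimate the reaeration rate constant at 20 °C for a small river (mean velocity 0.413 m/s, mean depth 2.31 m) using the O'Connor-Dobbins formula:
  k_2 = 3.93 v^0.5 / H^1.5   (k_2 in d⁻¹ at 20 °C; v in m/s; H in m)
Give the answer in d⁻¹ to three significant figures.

k_2 ≈ 0.719 d⁻¹

k_2 = 3.93 × 0.413^0.5 / 2.31^1.5 = 3.93 × 0.6427 / 3.511 = 0.7194 d⁻¹.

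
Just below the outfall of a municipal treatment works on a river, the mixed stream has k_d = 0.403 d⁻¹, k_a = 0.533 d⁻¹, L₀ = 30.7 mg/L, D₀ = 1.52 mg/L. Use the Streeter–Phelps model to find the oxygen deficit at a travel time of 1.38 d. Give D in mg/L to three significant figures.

D ≈ 9.69 mg/L

k_d L₀/(k_a−k_d) = 0.403×30.7/(0.533−0.403) = 12.37/0.1300 = 95.17 mg/L.
e^(−k_d t) = e^(−0.403×1.380) = 0.5734; e^(−k_a t) = e^(−0.533×1.380) = 0.4792.
D = 95.17 × (0.5734 − 0.4792) + 1.52 × 0.4792 = 8.962 + 0.7285 = 9.691 mg/L.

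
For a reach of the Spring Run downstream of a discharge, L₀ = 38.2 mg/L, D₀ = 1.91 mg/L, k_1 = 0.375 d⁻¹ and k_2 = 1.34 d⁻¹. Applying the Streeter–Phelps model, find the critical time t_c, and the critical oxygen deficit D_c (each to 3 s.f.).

t_c ≈ 1.18 d; D_c ≈ 6.88 mg/L

t_c = [1/(k_2−k_1)] ln[(k_2/k_1)(1 − D₀(k_2−k_1)/(k_1 L₀))]
= [1/(1.34−0.375)] ln[(1.34/0.375)(1 − 1.91×0.9650/(0.375×38.2))]
= (1/0.9650) ln[3.573 × 0.8713] = 1.036 × ln(3.114) = 1.036 × 1.136 = 1.177 d.
L(t_c) = L₀ e^(−k_1 t_c) = 38.2 × 0.6432 = 24.57 mg/L, and at the critical point k_2 D_c = k_1 L, so D_c = (0.375/1.34) × 24.57 = 6.876 mg/L.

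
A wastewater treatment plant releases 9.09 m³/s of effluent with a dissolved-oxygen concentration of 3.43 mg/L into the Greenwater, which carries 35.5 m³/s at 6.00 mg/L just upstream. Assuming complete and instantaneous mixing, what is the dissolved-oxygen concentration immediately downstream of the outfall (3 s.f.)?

5.48 mg/L

Flow-weighted mixing: C = (Q_r C_r + Q_w C_w)/(Q_r + Q_w)
= (35.5×6.00 + 9.09×3.43)/(35.5 + 9.09) = 244.2/44.59 = 5.476 mg/L.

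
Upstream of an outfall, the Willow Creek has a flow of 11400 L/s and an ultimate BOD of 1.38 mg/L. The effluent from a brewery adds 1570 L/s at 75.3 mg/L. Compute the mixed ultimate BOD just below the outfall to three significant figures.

Flow-weighted mixing: C = (Q_r C_r + Q_w C_w)/(Q_r + Q_w)
= (11400×1.38 + 1570×75.3)/(11400 + 1570) = 134000/12970 = 10.33 mg/L.

10.3 mg/L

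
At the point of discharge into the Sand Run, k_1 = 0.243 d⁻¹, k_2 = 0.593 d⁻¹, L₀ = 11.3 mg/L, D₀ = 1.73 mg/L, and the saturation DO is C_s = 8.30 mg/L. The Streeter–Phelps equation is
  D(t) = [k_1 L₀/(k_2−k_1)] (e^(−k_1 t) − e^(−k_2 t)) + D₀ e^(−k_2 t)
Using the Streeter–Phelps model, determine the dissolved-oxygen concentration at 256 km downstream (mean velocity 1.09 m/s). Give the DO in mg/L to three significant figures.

DO ≈ 5.47 mg/L

Travel time t = x/v = 256 km / (1.09 m/s) = 256000 m / 1.09 m/s = 234900 s = 2.718 d.
k_1 L₀/(k_2−k_1) = 0.243×11.3/(0.593−0.243) = 2.746/0.3500 = 7.845 mg/L.
e^(−k_1 t) = e^(−0.243×2.718) = 0.5166; e^(−k_2 t) = e^(−0.593×2.718) = 0.1995.
D = 7.845 × (0.5166 − 0.1995) + 1.73 × 0.1995 = 2.488 + 0.3451 = 2.833 mg/L.
DO = C_s − D = 8.30 − 2.833 = 5.467 mg/L.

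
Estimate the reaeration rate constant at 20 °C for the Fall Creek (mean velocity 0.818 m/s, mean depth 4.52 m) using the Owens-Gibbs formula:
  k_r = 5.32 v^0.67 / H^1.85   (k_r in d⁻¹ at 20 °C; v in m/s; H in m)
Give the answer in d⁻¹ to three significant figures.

k_r = 5.32 × 0.818^0.67 / 4.52^1.85 = 5.32 × 0.8741 / 16.29 = 0.2854 d⁻¹.

k_r ≈ 0.285 d⁻¹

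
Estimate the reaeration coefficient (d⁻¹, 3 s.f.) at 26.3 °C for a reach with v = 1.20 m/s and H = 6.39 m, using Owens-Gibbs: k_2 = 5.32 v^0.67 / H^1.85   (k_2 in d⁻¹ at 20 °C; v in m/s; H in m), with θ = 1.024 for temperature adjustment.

k_2 ≈ 0.226 d⁻¹

k_2(20) = 5.32 × 1.20^0.67 / 6.39^1.85 = 5.32 × 1.130 / 30.92 = 0.1944 d⁻¹.
k_2(26.3) = 0.1944 × 1.024^(26.3−20) = 0.1944 × 1.161 = 0.2258 d⁻¹.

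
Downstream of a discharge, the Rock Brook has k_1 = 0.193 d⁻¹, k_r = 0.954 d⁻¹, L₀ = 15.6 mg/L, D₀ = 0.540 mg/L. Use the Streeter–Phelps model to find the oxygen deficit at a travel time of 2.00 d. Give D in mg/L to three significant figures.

k_1 L₀/(k_r−k_1) = 0.193×15.6/(0.954−0.193) = 3.011/0.7610 = 3.956 mg/L.
e^(−k_1 t) = e^(−0.193×2.000) = 0.6798; e^(−k_r t) = e^(−0.954×2.000) = 0.1484.
D = 3.956 × (0.6798 − 0.1484) + 0.540 × 0.1484 = 2.102 + 0.08012 = 2.183 mg/L.

D ≈ 2.18 mg/L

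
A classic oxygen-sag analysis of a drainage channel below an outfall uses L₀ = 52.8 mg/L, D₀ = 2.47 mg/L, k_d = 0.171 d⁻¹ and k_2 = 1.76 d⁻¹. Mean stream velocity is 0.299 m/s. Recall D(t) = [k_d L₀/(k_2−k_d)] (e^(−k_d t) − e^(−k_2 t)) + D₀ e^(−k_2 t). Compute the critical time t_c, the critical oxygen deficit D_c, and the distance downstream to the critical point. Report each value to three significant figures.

With k_2/k_d = 10.29 and 1 − D₀(k_2−k_d)/(k_d L₀) = 0.5653,
t_c = ln(10.29 × 0.5653) / (1.76 − 0.171) = ln(5.818) / 1.589 = 1.761/1.589 = 1.108 d.
D_c = (k_d/k_2) L₀ e^(−k_d t_c) = (0.171/1.76) × 52.8 × e^(−0.171×1.108) = 0.09716 × 52.8 × 0.8274 = 4.244 mg/L.
x_c = v t_c = 0.299 m/s × 1.108 d × 86400 s/d = 28630 m ≈ 28.6 km.

t_c ≈ 1.11 d; D_c ≈ 4.24 mg/L; x_c ≈ 28.6 km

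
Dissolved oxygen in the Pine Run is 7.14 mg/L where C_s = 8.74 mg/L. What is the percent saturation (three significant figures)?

81.7 % saturation

% saturation = C/C_s × 100 = 7.14/8.74 × 100 = 81.7 %.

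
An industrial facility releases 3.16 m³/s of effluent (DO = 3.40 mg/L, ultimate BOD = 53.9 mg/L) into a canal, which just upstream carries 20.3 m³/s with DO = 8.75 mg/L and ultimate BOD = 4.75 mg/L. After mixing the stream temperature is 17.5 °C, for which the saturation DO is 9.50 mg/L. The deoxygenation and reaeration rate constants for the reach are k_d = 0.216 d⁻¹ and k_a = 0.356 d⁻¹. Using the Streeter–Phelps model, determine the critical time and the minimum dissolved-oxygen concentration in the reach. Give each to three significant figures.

t_c ≈ 2.94 d; minimum DO ≈ 5.85 mg/L

Mixed DO = (20.3×8.75 + 3.16×3.40)/(20.3+3.16) = 188.4/23.46 = 8.029 mg/L.
Mixed L₀ = (20.3×4.75 + 3.16×53.9)/(23.46) = 266.7/23.46 = 11.37 mg/L.
Initial deficit D₀ = C_s − DO₀ = 9.50 − 8.029 = 1.471 mg/L.
t_c = (1/0.1400) ln[(0.356/0.216)(1 − 1.471×0.1400/(0.216×11.37))] = 7.143 × ln(1.510) = 2.944 d.
D_c = (0.216/0.356) × 11.37 × e^(−0.216×2.944) = 0.6067 × 11.37 × 0.5295 = 3.653 mg/L.
Minimum DO = 9.50 − 3.653 = 5.847 mg/L.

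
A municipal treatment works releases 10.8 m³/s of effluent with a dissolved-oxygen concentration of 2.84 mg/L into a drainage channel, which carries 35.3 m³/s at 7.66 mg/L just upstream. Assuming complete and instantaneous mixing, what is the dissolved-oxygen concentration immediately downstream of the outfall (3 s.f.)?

Flow-weighted mixing: C = (Q_r C_r + Q_w C_w)/(Q_r + Q_w)
= (35.3×7.66 + 10.8×2.84)/(35.3 + 10.8) = 301.1/46.10 = 6.531 mg/L.

6.53 mg/L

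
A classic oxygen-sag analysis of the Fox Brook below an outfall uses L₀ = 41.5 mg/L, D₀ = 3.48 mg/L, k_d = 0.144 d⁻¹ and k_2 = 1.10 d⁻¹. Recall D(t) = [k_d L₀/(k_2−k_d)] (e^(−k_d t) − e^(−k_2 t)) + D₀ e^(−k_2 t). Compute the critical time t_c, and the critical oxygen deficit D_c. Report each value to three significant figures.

t_c ≈ 1.28 d; D_c ≈ 4.52 mg/L

t_c = [1/(k_2−k_d)] ln[(k_2/k_d)(1 − D₀(k_2−k_d)/(k_d L₀))]
= [1/(1.10−0.144)] ln[(1.10/0.144)(1 − 3.48×0.9560/(0.144×41.5))]
= (1/0.9560) ln[7.639 × 0.4433] = 1.046 × ln(3.386) = 1.046 × 1.220 = 1.276 d.
L(t_c) = L₀ e^(−k_d t_c) = 41.5 × 0.8322 = 34.53 mg/L, and at the critical point k_2 D_c = k_d L, so D_c = (0.144/1.10) × 34.53 = 4.521 mg/L.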